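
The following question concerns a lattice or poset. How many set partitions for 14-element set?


B(n) = number of set partitions of an n-element set.
B(n) satisfies the recurrence: B(n+1) = sum_k C(n,k)*B(k).
B(14) = 190899322


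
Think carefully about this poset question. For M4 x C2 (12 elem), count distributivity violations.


Distributive law: a ^ (b v c) = (a ^ b) v (a ^ c).
Check all 12^3 = 1728 ordered triples (a,b,c).
  e.g. a=(a1,0), b=(a2,0), c=(a3,0): lhs=(a1,0) != rhs=(0,0)
  e.g. a=(a1,0), b=(a2,0), c=(a3,1): lhs=(a1,0) != rhs=(0,0)
Total violating triples: 192


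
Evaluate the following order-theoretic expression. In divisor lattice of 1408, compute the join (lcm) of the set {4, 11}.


In a divisor lattice, join = lcm (least common multiple).
Compute lcm iteratively: start with first element, then lcm(current, next).
Elements: [4, 11]
lcm(4,11) = 44
Final lcm = 44


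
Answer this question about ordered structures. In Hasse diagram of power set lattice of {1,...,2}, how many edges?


A cover relation a -< b holds when a < b with no c strictly between.
Cover relations:
  {} -< {1}
  {} -< {2}
  {1} -< {1,2}
  {2} -< {1,2}
Total: 4


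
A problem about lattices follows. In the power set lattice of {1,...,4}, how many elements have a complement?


An element a is complemented if some b has a meet b = bottom, a join b = top.
every subset A has complement S\A, so all elements are complemented.
Complemented elements: {}, {1}, {2}, {3}, {4}, {1,2}, ... (10 more)
Count: 16


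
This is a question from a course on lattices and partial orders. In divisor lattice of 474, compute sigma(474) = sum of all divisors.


sigma(n) = sum of divisors.
Divisors of 474: [1, 2, 3, 6, 79, 158, 237, 474]
Sum = 960


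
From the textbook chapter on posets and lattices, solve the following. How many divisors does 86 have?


Divisors of 86: [1, 2, 43, 86]
Count: 4


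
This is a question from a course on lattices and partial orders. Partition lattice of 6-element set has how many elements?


B(n) = number of set partitions of an n-element set.
B(n) satisfies the recurrence: B(n+1) = sum_k C(n,k)*B(k).
B(6) = 203


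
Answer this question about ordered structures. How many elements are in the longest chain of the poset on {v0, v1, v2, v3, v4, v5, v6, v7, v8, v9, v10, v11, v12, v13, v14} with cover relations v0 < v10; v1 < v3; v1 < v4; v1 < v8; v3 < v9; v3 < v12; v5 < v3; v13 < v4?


A chain is a totally ordered subset; we count the number of elements in a maximum chain.
Compute, for each element x, the size of the longest chain ending at x:
  v0: 1
  v1: 1
  v2: 1
  v5: 1
  v6: 1
  v7: 1
  ...
A maximum chain: v1 < v3 < v9
Number of elements in the longest chain: 3


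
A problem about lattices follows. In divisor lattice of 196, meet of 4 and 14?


In a divisor lattice, meet = gcd (greatest common divisor).
By Euclidean algorithm or factoring: gcd(4,14) = 2


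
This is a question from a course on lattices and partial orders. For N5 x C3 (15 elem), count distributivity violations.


Distributive law: a ^ (b v c) = (a ^ b) v (a ^ c).
Check all 15^3 = 3375 ordered triples (a,b,c).
  e.g. a=(b,0), b=(a,0), c=(c,0): lhs=(b,0) != rhs=(a,0)
  e.g. a=(b,0), b=(a,0), c=(c,1): lhs=(b,0) != rhs=(a,0)
Total violating triples: 54


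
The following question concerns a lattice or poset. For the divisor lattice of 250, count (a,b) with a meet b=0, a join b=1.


Complement pair (a,b): a meet b = bottom, a join b = top.
Here: gcd(a,b)=1 and lcm(a,b)=250, i.e. a*b=250 with a,b coprime.
Pairs found: (1,250), (2,125), (125,2), (250,1)
Total ordered pairs: 4


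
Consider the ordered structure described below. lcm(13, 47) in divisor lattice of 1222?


Join=lcm.
gcd(13,47)=1
lcm=611


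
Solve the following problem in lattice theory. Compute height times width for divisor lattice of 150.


Height = length of longest chain minus 1; width = size of largest antichain.
A maximum chain: 1 | 5 | 25 | 75 | 150  (height 4).
A maximum antichain: {6, 10, 15, 25}  (width 4).
Product = 4 * 4 = 16


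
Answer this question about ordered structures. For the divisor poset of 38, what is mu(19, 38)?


In a divisor lattice, mu(a,b) = mu(b/a) where mu is the classical Mobius function.
b/a = 38/19 = 2
Prime factorization of 2: primes [2]
2 is squarefree with 1 prime factor(s), so mu(2) = (-1)^1 = -1


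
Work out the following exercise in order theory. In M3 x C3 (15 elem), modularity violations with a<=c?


Modular law: if a <= c then a v (b ^ c) = (a v b) ^ c.
Check all triples (a,b,c) with a <= c among 15 elements.
This lattice is modular (diamonds M_m and their chain-products are modular).
Total violating triples: 0


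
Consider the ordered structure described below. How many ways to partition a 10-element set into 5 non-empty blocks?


S(n,k) = k*S(n-1,k) + S(n-1,k-1).
S(9,5) = 6951, S(9,4) = 7770
S(10,5) = 5*6951 + 7770 = 34755 + 7770
S(10,5) = 42525


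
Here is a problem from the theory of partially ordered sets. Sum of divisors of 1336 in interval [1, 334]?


Interval [1,334] in divisors of 1336: [1, 2, 167, 334]
Sum = 504


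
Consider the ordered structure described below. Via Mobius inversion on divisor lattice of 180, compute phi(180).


phi(n) = n * prod_{p|n} (1 - 1/p).
Prime divisors of 180: [2, 3, 5]
phi(180) = 180 * (1 - 1/2) * (1 - 1/3) * (1 - 1/5)
phi(180) = 48


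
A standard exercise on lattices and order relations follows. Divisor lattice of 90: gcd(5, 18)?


Meet=gcd.
gcd(5,18)=1


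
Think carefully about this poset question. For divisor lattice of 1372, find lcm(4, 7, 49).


In a divisor lattice, join = lcm (least common multiple).
Compute lcm iteratively: start with first element, then lcm(current, next).
Elements: [4, 7, 49]
lcm(4,7) = 28
lcm(28,49) = 196
Final lcm = 196


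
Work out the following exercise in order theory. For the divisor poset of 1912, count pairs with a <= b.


The order relation is {(a,b) : a <= b}, reflexive so it includes (a,a).
Examples: (1,1), (1,1912), (1,2), (1,239), (1,4), ...
Total ordered pairs: 30


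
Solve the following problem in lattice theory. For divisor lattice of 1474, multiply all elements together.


Divisors of 1474: [1, 2, 11, 22, 67, 134, 737, 1474]
Product = n^(d(n)/2) = 1474^(8/2)
Product = 4720521000976


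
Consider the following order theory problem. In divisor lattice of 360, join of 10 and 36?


In a divisor lattice, join = lcm (least common multiple).
gcd(10,36) = 2
lcm(10,36) = 10*36/gcd = 360/2 = 180


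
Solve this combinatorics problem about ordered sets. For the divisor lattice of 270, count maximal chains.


A maximal chain goes from the minimum element to a maximal element via cover relations.
Counting all min-to-max paths in the cover graph.
Total maximal chains: 20


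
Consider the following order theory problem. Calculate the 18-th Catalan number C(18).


C(n) = C(2n, n) / (n+1).
C(36, 18) = 9075135300
C(18) = 9075135300 / 19 = 477638700


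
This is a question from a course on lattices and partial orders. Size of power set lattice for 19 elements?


Power set = 2^n.
2^19 = 524288


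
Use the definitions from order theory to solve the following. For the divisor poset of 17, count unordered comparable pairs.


A comparable pair {a,b} has a < b or b < a in the order.
Count unordered pairs where one element is strictly below the other.
Examples: {1,17}
Total comparable pairs: 1


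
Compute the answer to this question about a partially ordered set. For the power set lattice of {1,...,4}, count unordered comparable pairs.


A comparable pair {a,b} has a < b or b < a in the order.
Count unordered pairs where one element is strictly below the other.
Examples: {{},{1}}, {{},{2}}, {{},{3}}, {{},{4}}, ...
Total comparable pairs: 65


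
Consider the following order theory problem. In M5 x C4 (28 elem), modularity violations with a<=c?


Modular law: if a <= c then a v (b ^ c) = (a v b) ^ c.
Check all triples (a,b,c) with a <= c among 28 elements.
This lattice is modular (diamonds M_m and their chain-products are modular).
Total violating triples: 0


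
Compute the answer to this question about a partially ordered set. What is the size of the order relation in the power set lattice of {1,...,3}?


The order relation is {(a,b) : a <= b}, reflexive so it includes (a,a).
Examples: ({},{}), ({},{1,2}), ({},{1,2,3}), ({},{1,3}), ({},{1}), ...
Total ordered pairs: 27


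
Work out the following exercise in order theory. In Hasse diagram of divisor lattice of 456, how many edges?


A cover relation a -< b holds when a < b with no c strictly between.
Cover relations:
  1 -< 2
  1 -< 3
  1 -< 19
  2 -< 4
  2 -< 6
  2 -< 38
  3 -< 6
  3 -< 57
  ...20 more
Total: 28


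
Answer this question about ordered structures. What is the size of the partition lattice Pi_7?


B(n) = number of set partitions of an n-element set.
B(n) satisfies the recurrence: B(n+1) = sum_k C(n,k)*B(k).
B(7) = 877


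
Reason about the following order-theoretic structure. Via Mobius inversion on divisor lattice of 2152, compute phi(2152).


phi(n) = n * prod_{p|n} (1 - 1/p).
Prime divisors of 2152: [2, 269]
phi(2152) = 2152 * (1 - 1/2) * (1 - 1/269)
phi(2152) = 1072


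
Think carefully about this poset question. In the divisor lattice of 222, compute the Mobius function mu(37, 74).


In a divisor lattice, mu(a,b) = mu(b/a) where mu is the classical Mobius function.
b/a = 74/37 = 2
Prime factorization of 2: primes [2]
2 is squarefree with 1 prime factor(s), so mu(2) = (-1)^1 = -1


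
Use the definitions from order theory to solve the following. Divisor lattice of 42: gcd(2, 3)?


Meet=gcd.
gcd(2,3)=1


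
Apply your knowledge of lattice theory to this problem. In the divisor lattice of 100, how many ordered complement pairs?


Complement pair (a,b): a meet b = bottom, a join b = top.
Here: gcd(a,b)=1 and lcm(a,b)=100, i.e. a*b=100 with a,b coprime.
Pairs found: (1,100), (4,25), (25,4), (100,1)
Total ordered pairs: 4


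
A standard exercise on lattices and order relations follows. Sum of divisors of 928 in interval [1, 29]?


Interval [1,29] in divisors of 928: [1, 29]
Sum = 30


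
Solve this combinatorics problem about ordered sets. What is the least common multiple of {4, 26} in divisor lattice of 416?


In a divisor lattice, join = lcm (least common multiple).
Compute lcm iteratively: start with first element, then lcm(current, next).
Elements: [4, 26]
lcm(4,26) = 52
Final lcm = 52


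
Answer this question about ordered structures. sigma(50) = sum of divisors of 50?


sigma(n) = sum of divisors.
Divisors of 50: [1, 2, 5, 10, 25, 50]
Sum = 93


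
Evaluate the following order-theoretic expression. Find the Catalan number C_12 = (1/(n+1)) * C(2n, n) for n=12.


C(n) = C(2n, n) / (n+1).
C(24, 12) = 2704156
C(12) = 2704156 / 13 = 208012


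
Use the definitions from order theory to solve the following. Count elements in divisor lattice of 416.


Divisors of 416: [1, 2, 4, 8, 13, 16, 26, 32, 52, 104, 208, 416]
Count: 12


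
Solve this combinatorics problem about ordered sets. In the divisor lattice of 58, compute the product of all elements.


Divisors of 58: [1, 2, 29, 58]
Product = n^(d(n)/2) = 58^(4/2)
Product = 3364


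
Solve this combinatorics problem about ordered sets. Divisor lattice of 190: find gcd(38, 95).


In a divisor lattice, meet = gcd (greatest common divisor).
By Euclidean algorithm or factoring: gcd(38,95) = 19


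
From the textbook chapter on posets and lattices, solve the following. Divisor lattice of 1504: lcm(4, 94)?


Join=lcm.
gcd(4,94)=2
lcm=188


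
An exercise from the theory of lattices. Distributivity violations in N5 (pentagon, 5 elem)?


Distributive law: a ^ (b v c) = (a ^ b) v (a ^ c).
Check all 5^3 = 125 ordered triples (a,b,c).
  e.g. a=b, b=a, c=c: lhs=b != rhs=a
  e.g. a=b, b=c, c=a: lhs=b != rhs=a
Total violating triples: 2


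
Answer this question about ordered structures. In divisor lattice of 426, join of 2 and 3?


In a divisor lattice, join = lcm (least common multiple).
gcd(2,3) = 1
lcm(2,3) = 2*3/gcd = 6/1 = 6


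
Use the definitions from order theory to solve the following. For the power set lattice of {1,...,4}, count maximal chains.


A maximal chain goes from the minimum element to a maximal element via cover relations.
Counting all min-to-max paths in the cover graph.
Total maximal chains: 24


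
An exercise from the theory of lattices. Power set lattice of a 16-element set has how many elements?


Power set = 2^n.
2^16 = 65536


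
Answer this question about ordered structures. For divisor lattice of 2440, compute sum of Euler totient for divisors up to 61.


Divisors of 2440 up to 61: [1, 2, 4, 5, 8, 10, 20, 40, 61]
phi values: [1, 1, 2, 4, 4, 4, 8, 16, 60]
Sum = 100


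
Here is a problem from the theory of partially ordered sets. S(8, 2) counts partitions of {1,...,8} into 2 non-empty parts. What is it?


S(n,k) = k*S(n-1,k) + S(n-1,k-1).
S(7,2) = 63, S(7,1) = 1
S(8,2) = 2*63 + 1 = 126 + 1
S(8,2) = 127


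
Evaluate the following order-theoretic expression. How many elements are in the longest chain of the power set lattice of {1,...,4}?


A chain is a totally ordered subset; we count the number of elements in a maximum chain.
Compute, for each element x, the size of the longest chain ending at x:
  {}: 1
  {1}: 2
  {2}: 2
  {3}: 2
  {4}: 2
  {1,2}: 3
  ...
A maximum chain: {} < {1} < {1,2} < {1,2,3} < {1,2,3,4}
Number of elements in the longest chain: 5


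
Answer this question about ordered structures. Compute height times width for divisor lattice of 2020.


Height = length of longest chain minus 1; width = size of largest antichain.
A maximum chain: 1 | 101 | 505 | 1010 | 2020  (height 4).
A maximum antichain: {4, 10, 202, 505}  (width 4).
Product = 4 * 4 = 16


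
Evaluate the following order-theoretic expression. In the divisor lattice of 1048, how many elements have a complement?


An element a is complemented if some b has a meet b = bottom, a join b = top.
a is complemented iff gcd(a, n/a)=1, i.e. a is a unitary divisor of 1048.
Complemented elements: 1, 8, 131, 1048
Count: 4


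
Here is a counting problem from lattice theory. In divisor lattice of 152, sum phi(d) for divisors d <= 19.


Divisors of 152 up to 19: [1, 2, 4, 8, 19]
phi values: [1, 1, 2, 4, 18]
Sum = 26


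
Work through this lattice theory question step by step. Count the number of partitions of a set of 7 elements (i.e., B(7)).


B(n) = number of set partitions of an n-element set.
B(n) satisfies the recurrence: B(n+1) = sum_k C(n,k)*B(k).
B(7) = 877


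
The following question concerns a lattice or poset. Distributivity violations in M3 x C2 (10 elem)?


Distributive law: a ^ (b v c) = (a ^ b) v (a ^ c).
Check all 10^3 = 1000 ordered triples (a,b,c).
  e.g. a=(a1,0), b=(a2,0), c=(a3,0): lhs=(a1,0) != rhs=(0,0)
  e.g. a=(a1,0), b=(a2,0), c=(a3,1): lhs=(a1,0) != rhs=(0,0)
Total violating triples: 48


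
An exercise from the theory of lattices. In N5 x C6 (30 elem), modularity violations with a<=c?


Modular law: if a <= c then a v (b ^ c) = (a v b) ^ c.
Check all triples (a,b,c) with a <= c among 30 elements.
  e.g. a=(a,0), b=(c,0), c=(b,0): lhs=(a,0) != rhs=(b,0)
  e.g. a=(a,0), b=(c,1), c=(b,0): lhs=(a,0) != rhs=(b,0)
Total violating triples: 126


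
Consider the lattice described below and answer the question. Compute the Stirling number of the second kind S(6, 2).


S(n,k) = k*S(n-1,k) + S(n-1,k-1).
S(5,2) = 15, S(5,1) = 1
S(6,2) = 2*15 + 1 = 30 + 1
S(6,2) = 31


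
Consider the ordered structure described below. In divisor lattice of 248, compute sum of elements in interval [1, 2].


Interval [1,2] in divisors of 248: [1, 2]
Sum = 3


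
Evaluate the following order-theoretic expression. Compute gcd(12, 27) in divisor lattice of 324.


In a divisor lattice, meet = gcd (greatest common divisor).
By Euclidean algorithm or factoring: gcd(12,27) = 3


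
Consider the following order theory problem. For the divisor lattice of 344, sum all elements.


sigma(n) = sum of divisors.
Divisors of 344: [1, 2, 4, 8, 43, 86, 172, 344]
Sum = 660


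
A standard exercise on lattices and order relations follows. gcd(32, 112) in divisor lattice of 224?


Meet=gcd.
gcd(32,112)=16


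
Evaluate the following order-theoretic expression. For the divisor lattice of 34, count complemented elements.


An element a is complemented if some b has a meet b = bottom, a join b = top.
a is complemented iff gcd(a, n/a)=1, i.e. a is a unitary divisor of 34.
Complemented elements: 1, 2, 17, 34
Count: 4


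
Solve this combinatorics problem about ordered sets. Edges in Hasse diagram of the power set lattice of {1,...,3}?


A cover relation a -< b holds when a < b with no c strictly between.
Cover relations:
  {} -< {1}
  {} -< {2}
  {} -< {3}
  {1} -< {1,2}
  {1} -< {1,3}
  {2} -< {1,2}
  {2} -< {2,3}
  {3} -< {1,3}
  ...4 more
Total: 12


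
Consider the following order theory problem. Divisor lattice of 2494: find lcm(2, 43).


In a divisor lattice, join = lcm (least common multiple).
gcd(2,43) = 1
lcm(2,43) = 2*43/gcd = 86/1 = 86


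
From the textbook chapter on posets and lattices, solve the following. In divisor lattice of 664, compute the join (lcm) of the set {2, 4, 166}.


In a divisor lattice, join = lcm (least common multiple).
Compute lcm iteratively: start with first element, then lcm(current, next).
Elements: [2, 4, 166]
lcm(2,4) = 4
lcm(4,166) = 332
Final lcm = 332


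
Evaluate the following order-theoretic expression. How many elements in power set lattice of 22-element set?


Power set = 2^n.
2^22 = 4194304


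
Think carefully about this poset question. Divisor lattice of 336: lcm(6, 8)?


Join=lcm.
gcd(6,8)=2
lcm=24


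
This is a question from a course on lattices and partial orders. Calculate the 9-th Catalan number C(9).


C(n) = C(2n, n) / (n+1).
C(18, 9) = 48620
C(9) = 48620 / 10 = 4862


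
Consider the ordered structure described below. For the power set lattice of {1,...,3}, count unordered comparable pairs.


A comparable pair {a,b} has a < b or b < a in the order.
Count unordered pairs where one element is strictly below the other.
Examples: {{},{1}}, {{},{2}}, {{},{3}}, {{},{1,2}}, ...
Total comparable pairs: 19


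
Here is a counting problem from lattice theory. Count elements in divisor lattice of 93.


Divisors of 93: [1, 3, 31, 93]
Count: 4


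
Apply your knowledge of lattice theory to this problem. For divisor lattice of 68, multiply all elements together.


Divisors of 68: [1, 2, 4, 17, 34, 68]
Product = n^(d(n)/2) = 68^(6/2)
Product = 314432


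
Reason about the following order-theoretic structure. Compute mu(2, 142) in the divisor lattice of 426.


In a divisor lattice, mu(a,b) = mu(b/a) where mu is the classical Mobius function.
b/a = 142/2 = 71
Prime factorization of 71: primes [71]
71 is squarefree with 1 prime factor(s), so mu(71) = (-1)^1 = -1


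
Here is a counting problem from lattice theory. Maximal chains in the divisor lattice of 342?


A maximal chain goes from the minimum element to a maximal element via cover relations.
Counting all min-to-max paths in the cover graph.
Total maximal chains: 12


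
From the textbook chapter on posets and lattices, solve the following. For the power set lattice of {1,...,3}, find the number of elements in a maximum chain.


A chain is a totally ordered subset; we count the number of elements in a maximum chain.
Compute, for each element x, the size of the longest chain ending at x:
  {}: 1
  {1}: 2
  {2}: 2
  {3}: 2
  {1,2}: 3
  {1,3}: 3
  ...
A maximum chain: {} < {1} < {1,2} < {1,2,3}
Number of elements in the longest chain: 4


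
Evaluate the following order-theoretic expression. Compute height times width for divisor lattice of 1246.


Height = length of longest chain minus 1; width = size of largest antichain.
A maximum chain: 1 | 89 | 623 | 1246  (height 3).
A maximum antichain: {2, 7, 89}  (width 3).
Product = 3 * 3 = 9


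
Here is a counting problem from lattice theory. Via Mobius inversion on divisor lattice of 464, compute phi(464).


phi(n) = n * prod_{p|n} (1 - 1/p).
Prime divisors of 464: [2, 29]
phi(464) = 464 * (1 - 1/2) * (1 - 1/29)
phi(464) = 224


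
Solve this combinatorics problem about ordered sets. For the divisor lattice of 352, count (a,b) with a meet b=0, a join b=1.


Complement pair (a,b): a meet b = bottom, a join b = top.
Here: gcd(a,b)=1 and lcm(a,b)=352, i.e. a*b=352 with a,b coprime.
Pairs found: (1,352), (11,32), (32,11), (352,1)
Total ordered pairs: 4


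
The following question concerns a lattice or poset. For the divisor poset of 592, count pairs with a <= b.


The order relation is {(a,b) : a <= b}, reflexive so it includes (a,a).
Examples: (1,1), (1,148), (1,16), (1,2), (1,296), ...
Total ordered pairs: 45


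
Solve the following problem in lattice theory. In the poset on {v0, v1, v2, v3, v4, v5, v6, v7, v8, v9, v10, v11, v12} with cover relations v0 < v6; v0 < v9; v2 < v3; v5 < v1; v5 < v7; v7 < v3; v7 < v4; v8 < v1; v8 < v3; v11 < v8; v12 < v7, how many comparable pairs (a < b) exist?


A comparable pair {a,b} has a < b or b < a in the order.
Count unordered pairs where one element is strictly below the other.
Examples: {v0,v6}, {v0,v9}, {v1,v5}, {v1,v8}, ...
Total comparable pairs: 17


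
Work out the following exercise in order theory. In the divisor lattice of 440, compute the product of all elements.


Divisors of 440: [1, 2, 4, 5, 8, 10, 11, 20, 22, 40, 44, 55, 88, 110, 220, 440]
Product = n^(d(n)/2) = 440^(16/2)
Product = 1404822362521600000000


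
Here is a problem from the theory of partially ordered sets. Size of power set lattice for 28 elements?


Power set = 2^n.
2^28 = 268435456


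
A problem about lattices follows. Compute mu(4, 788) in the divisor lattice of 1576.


In a divisor lattice, mu(a,b) = mu(b/a) where mu is the classical Mobius function.
b/a = 788/4 = 197
Prime factorization of 197: primes [197]
197 is squarefree with 1 prime factor(s), so mu(197) = (-1)^1 = -1


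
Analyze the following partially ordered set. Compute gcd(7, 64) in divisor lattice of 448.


In a divisor lattice, meet = gcd (greatest common divisor).
By Euclidean algorithm or factoring: gcd(7,64) = 1


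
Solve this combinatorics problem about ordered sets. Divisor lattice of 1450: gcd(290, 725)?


Meet=gcd.
gcd(290,725)=145


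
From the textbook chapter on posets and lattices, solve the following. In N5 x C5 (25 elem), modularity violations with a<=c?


Modular law: if a <= c then a v (b ^ c) = (a v b) ^ c.
Check all triples (a,b,c) with a <= c among 25 elements.
  e.g. a=(a,0), b=(c,0), c=(b,0): lhs=(a,0) != rhs=(b,0)
  e.g. a=(a,0), b=(c,1), c=(b,0): lhs=(a,0) != rhs=(b,0)
Total violating triples: 75


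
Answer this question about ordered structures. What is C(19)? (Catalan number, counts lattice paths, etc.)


C(n) = C(2n, n) / (n+1).
C(38, 19) = 35345263800
C(19) = 35345263800 / 20 = 1767263190


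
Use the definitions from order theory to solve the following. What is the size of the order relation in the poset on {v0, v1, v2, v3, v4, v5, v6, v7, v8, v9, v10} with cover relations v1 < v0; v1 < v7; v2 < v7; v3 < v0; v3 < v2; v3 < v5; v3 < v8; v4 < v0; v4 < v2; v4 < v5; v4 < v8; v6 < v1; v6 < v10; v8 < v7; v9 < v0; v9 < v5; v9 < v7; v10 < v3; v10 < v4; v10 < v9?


The order relation is {(a,b) : a <= b}, reflexive so it includes (a,a).
Examples: (v0,v0), (v1,v0), (v1,v1), (v1,v7), (v10,v0), ...
Total ordered pairs: 46


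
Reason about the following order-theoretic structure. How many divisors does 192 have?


Divisors of 192: [1, 2, 3, 4, 6, 8, 12, 16, 24, 32, 48, 64, 96, 192]
Count: 14


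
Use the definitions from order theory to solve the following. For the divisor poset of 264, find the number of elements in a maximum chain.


A chain is a totally ordered subset; we count the number of elements in a maximum chain.
Compute, for each element x, the size of the longest chain ending at x:
  1: 1
  2: 2
  3: 2
  11: 2
  4: 3
  6: 3
  ...
A maximum chain: 1 < 2 < 4 < 8 < 24 < 264
Number of elements in the longest chain: 6


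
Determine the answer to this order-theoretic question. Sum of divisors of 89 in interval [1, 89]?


Interval [1,89] in divisors of 89: [1, 89]
Sum = 90


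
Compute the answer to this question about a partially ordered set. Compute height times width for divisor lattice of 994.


Height = length of longest chain minus 1; width = size of largest antichain.
A maximum chain: 1 | 71 | 497 | 994  (height 3).
A maximum antichain: {2, 7, 71}  (width 3).
Product = 3 * 3 = 9


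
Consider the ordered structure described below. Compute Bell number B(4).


B(n) = number of set partitions of an n-element set.
B(n) satisfies the recurrence: B(n+1) = sum_k C(n,k)*B(k).
B(4) = 15


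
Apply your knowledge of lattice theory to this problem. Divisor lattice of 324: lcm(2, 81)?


Join=lcm.
gcd(2,81)=1
lcm=162


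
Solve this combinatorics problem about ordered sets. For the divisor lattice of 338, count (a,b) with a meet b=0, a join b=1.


Complement pair (a,b): a meet b = bottom, a join b = top.
Here: gcd(a,b)=1 and lcm(a,b)=338, i.e. a*b=338 with a,b coprime.
Pairs found: (1,338), (2,169), (169,2), (338,1)
Total ordered pairs: 4


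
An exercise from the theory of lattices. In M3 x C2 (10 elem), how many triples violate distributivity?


Distributive law: a ^ (b v c) = (a ^ b) v (a ^ c).
Check all 10^3 = 1000 ordered triples (a,b,c).
  e.g. a=(a1,0), b=(a2,0), c=(a3,0): lhs=(a1,0) != rhs=(0,0)
  e.g. a=(a1,0), b=(a2,0), c=(a3,1): lhs=(a1,0) != rhs=(0,0)
Total violating triples: 48


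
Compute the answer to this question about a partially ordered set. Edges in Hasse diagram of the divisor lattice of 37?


A cover relation a -< b holds when a < b with no c strictly between.
Cover relations:
  1 -< 37
Total: 1


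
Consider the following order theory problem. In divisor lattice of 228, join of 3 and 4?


In a divisor lattice, join = lcm (least common multiple).
gcd(3,4) = 1
lcm(3,4) = 3*4/gcd = 12/1 = 12


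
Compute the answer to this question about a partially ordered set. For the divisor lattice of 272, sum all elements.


sigma(n) = sum of divisors.
Divisors of 272: [1, 2, 4, 8, 16, 17, 34, 68, 136, 272]
Sum = 558


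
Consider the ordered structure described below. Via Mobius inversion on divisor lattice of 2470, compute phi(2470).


phi(n) = n * prod_{p|n} (1 - 1/p).
Prime divisors of 2470: [2, 5, 13, 19]
phi(2470) = 2470 * (1 - 1/2) * (1 - 1/5) * (1 - 1/13) * (1 - 1/19)
phi(2470) = 864


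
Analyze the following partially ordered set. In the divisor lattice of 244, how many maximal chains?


A maximal chain goes from the minimum element to a maximal element via cover relations.
Counting all min-to-max paths in the cover graph.
Total maximal chains: 3


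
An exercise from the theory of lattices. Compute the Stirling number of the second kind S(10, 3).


S(n,k) = k*S(n-1,k) + S(n-1,k-1).
S(9,3) = 3025, S(9,2) = 255
S(10,3) = 3*3025 + 255 = 9075 + 255
S(10,3) = 9330


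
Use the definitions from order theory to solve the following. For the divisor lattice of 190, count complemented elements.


An element a is complemented if some b has a meet b = bottom, a join b = top.
a is complemented iff gcd(a, n/a)=1, i.e. a is a unitary divisor of 190.
Complemented elements: 1, 2, 5, 10, 19, 38, ... (2 more)
Count: 8


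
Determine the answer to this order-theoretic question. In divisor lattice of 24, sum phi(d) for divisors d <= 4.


Divisors of 24 up to 4: [1, 2, 3, 4]
phi values: [1, 1, 2, 2]
Sum = 6


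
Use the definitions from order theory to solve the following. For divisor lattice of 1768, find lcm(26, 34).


In a divisor lattice, join = lcm (least common multiple).
Compute lcm iteratively: start with first element, then lcm(current, next).
Elements: [26, 34]
lcm(26,34) = 442
Final lcm = 442


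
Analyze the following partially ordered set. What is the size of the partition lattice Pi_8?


B(n) = number of set partitions of an n-element set.
B(n) satisfies the recurrence: B(n+1) = sum_k C(n,k)*B(k).
B(8) = 4140


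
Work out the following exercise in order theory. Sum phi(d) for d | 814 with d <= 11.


Divisors of 814 up to 11: [1, 2, 11]
phi values: [1, 1, 10]
Sum = 12


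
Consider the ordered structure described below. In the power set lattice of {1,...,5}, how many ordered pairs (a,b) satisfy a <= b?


The order relation is {(a,b) : a <= b}, reflexive so it includes (a,a).
Examples: ({},{}), ({},{1,2}), ({},{1,2,3}), ({},{1,2,3,4}), ({},{1,2,3,4,5}), ...
Total ordered pairs: 243


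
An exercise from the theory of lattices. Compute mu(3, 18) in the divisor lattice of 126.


In a divisor lattice, mu(a,b) = mu(b/a) where mu is the classical Mobius function.
b/a = 18/3 = 6
Prime factorization of 6: primes [2, 3]
6 is squarefree with 2 prime factor(s), so mu(6) = (-1)^2 = 1


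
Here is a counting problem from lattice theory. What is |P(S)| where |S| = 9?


Power set = 2^n.
2^9 = 512


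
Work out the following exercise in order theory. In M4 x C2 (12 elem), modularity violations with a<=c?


Modular law: if a <= c then a v (b ^ c) = (a v b) ^ c.
Check all triples (a,b,c) with a <= c among 12 elements.
This lattice is modular (diamonds M_m and their chain-products are modular).
Total violating triples: 0


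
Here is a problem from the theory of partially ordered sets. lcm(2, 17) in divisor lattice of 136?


Join=lcm.
gcd(2,17)=1
lcm=34


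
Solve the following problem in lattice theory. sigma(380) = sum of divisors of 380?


sigma(n) = sum of divisors.
Divisors of 380: [1, 2, 4, 5, 10, 19, 20, 38, 76, 95, 190, 380]
Sum = 840


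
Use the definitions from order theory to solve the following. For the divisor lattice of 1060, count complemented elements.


An element a is complemented if some b has a meet b = bottom, a join b = top.
a is complemented iff gcd(a, n/a)=1, i.e. a is a unitary divisor of 1060.
Complemented elements: 1, 4, 5, 20, 53, 212, ... (2 more)
Count: 8


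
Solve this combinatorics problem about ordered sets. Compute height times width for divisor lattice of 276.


Height = length of longest chain minus 1; width = size of largest antichain.
A maximum chain: 1 | 23 | 69 | 138 | 276  (height 4).
A maximum antichain: {4, 6, 46, 69}  (width 4).
Product = 4 * 4 = 16


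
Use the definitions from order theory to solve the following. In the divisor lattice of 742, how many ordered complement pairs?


Complement pair (a,b): a meet b = bottom, a join b = top.
Here: gcd(a,b)=1 and lcm(a,b)=742, i.e. a*b=742 with a,b coprime.
Pairs found: (1,742), (2,371), (7,106), (14,53), ... (4 more)
Total ordered pairs: 8


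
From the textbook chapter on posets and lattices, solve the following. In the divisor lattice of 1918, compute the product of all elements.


Divisors of 1918: [1, 2, 7, 14, 137, 274, 959, 1918]
Product = n^(d(n)/2) = 1918^(8/2)
Product = 13533010268176


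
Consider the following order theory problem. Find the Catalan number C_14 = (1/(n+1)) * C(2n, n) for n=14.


C(n) = C(2n, n) / (n+1).
C(28, 14) = 40116600
C(14) = 40116600 / 15 = 2674440


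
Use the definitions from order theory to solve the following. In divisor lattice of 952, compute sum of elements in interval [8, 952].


Interval [8,952] in divisors of 952: [8, 56, 136, 952]
Sum = 1152


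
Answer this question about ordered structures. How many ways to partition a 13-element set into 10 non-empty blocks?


S(n,k) = k*S(n-1,k) + S(n-1,k-1).
S(12,10) = 1705, S(12,9) = 22275
S(13,10) = 10*1705 + 22275 = 17050 + 22275
S(13,10) = 39325


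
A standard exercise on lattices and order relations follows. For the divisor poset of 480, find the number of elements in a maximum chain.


A chain is a totally ordered subset; we count the number of elements in a maximum chain.
Compute, for each element x, the size of the longest chain ending at x:
  1: 1
  2: 2
  3: 2
  5: 2
  4: 3
  6: 3
  ...
A maximum chain: 1 < 2 < 4 < 8 < 16 < 32 < 96 < 480
Number of elements in the longest chain: 8


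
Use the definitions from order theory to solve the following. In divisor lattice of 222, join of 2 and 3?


In a divisor lattice, join = lcm (least common multiple).
gcd(2,3) = 1
lcm(2,3) = 2*3/gcd = 6/1 = 6


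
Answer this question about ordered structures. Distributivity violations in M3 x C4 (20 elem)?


Distributive law: a ^ (b v c) = (a ^ b) v (a ^ c).
Check all 20^3 = 8000 ordered triples (a,b,c).
  e.g. a=(a1,0), b=(a2,0), c=(a3,0): lhs=(a1,0) != rhs=(0,0)
  e.g. a=(a1,0), b=(a2,0), c=(a3,1): lhs=(a1,0) != rhs=(0,0)
Total violating triples: 384


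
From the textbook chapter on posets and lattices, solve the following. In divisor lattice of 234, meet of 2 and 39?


In a divisor lattice, meet = gcd (greatest common divisor).
By Euclidean algorithm or factoring: gcd(2,39) = 1


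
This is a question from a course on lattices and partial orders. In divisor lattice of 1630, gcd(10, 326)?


Meet=gcd.
gcd(10,326)=2


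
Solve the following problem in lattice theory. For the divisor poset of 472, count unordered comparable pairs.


A comparable pair {a,b} has a < b or b < a in the order.
Count unordered pairs where one element is strictly below the other.
Examples: {1,2}, {1,4}, {1,8}, {1,59}, ...
Total comparable pairs: 22


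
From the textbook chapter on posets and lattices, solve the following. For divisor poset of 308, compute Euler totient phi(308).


phi(n) = n * prod_{p|n} (1 - 1/p).
Prime divisors of 308: [2, 7, 11]
phi(308) = 308 * (1 - 1/2) * (1 - 1/7) * (1 - 1/11)
phi(308) = 120


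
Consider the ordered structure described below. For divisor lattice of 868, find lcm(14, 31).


In a divisor lattice, join = lcm (least common multiple).
Compute lcm iteratively: start with first element, then lcm(current, next).
Elements: [14, 31]
lcm(14,31) = 434
Final lcm = 434


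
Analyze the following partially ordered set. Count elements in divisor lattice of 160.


Divisors of 160: [1, 2, 4, 5, 8, 10, 16, 20, 32, 40, 80, 160]
Count: 12


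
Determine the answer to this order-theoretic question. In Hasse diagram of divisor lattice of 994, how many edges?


A cover relation a -< b holds when a < b with no c strictly between.
Cover relations:
  1 -< 2
  1 -< 7
  1 -< 71
  2 -< 14
  2 -< 142
  7 -< 14
  7 -< 497
  14 -< 994
  ...4 more
Total: 12


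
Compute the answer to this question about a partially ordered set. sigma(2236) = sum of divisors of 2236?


sigma(n) = sum of divisors.
Divisors of 2236: [1, 2, 4, 13, 26, 43, 52, 86, 172, 559, 1118, 2236]
Sum = 4312


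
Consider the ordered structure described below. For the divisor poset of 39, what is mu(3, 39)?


In a divisor lattice, mu(a,b) = mu(b/a) where mu is the classical Mobius function.
b/a = 39/3 = 13
Prime factorization of 13: primes [13]
13 is squarefree with 1 prime factor(s), so mu(13) = (-1)^1 = -1


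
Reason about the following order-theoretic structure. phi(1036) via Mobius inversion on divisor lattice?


phi(n) = n * prod_{p|n} (1 - 1/p).
Prime divisors of 1036: [2, 7, 37]
phi(1036) = 1036 * (1 - 1/2) * (1 - 1/7) * (1 - 1/37)
phi(1036) = 432


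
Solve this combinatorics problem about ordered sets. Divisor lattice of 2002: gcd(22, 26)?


Meet=gcd.
gcd(22,26)=2


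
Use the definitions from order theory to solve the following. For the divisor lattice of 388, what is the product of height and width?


Height = length of longest chain minus 1; width = size of largest antichain.
A maximum chain: 1 | 97 | 194 | 388  (height 3).
A maximum antichain: {2, 97}  (width 2).
Product = 3 * 2 = 6


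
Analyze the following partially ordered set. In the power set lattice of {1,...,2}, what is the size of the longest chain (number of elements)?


A chain is a totally ordered subset; we count the number of elements in a maximum chain.
Compute, for each element x, the size of the longest chain ending at x:
  {}: 1
  {1}: 2
  {2}: 2
  {1,2}: 3
A maximum chain: {} < {1} < {1,2}
Number of elements in the longest chain: 3


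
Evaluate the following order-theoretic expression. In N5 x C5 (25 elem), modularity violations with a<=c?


Modular law: if a <= c then a v (b ^ c) = (a v b) ^ c.
Check all triples (a,b,c) with a <= c among 25 elements.
  e.g. a=(a,0), b=(c,0), c=(b,0): lhs=(a,0) != rhs=(b,0)
  e.g. a=(a,0), b=(c,1), c=(b,0): lhs=(a,0) != rhs=(b,0)
Total violating triples: 75


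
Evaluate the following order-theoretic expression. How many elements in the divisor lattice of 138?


Divisors of 138: [1, 2, 3, 6, 23, 46, 69, 138]
Count: 8


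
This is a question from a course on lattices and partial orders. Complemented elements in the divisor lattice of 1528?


An element a is complemented if some b has a meet b = bottom, a join b = top.
a is complemented iff gcd(a, n/a)=1, i.e. a is a unitary divisor of 1528.
Complemented elements: 1, 8, 191, 1528
Count: 4


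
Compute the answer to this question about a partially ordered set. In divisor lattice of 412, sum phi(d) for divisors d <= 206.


Divisors of 412 up to 206: [1, 2, 4, 103, 206]
phi values: [1, 1, 2, 102, 102]
Sum = 208


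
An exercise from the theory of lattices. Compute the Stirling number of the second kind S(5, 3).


S(n,k) = k*S(n-1,k) + S(n-1,k-1).
S(4,3) = 6, S(4,2) = 7
S(5,3) = 3*6 + 7 = 18 + 7
S(5,3) = 25


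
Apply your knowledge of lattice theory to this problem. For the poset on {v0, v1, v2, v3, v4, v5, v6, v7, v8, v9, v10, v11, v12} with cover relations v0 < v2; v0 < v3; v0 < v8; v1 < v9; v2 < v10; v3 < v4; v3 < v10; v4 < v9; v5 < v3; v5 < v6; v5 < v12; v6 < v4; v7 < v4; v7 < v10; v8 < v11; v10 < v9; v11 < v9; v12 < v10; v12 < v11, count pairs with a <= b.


The order relation is {(a,b) : a <= b}, reflexive so it includes (a,a).
Examples: (v0,v0), (v0,v10), (v0,v11), (v0,v2), (v0,v3), ...
Total ordered pairs: 46


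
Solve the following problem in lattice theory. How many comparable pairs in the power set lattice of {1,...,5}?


A comparable pair {a,b} has a < b or b < a in the order.
Count unordered pairs where one element is strictly below the other.
Examples: {{},{1}}, {{},{2}}, {{},{3}}, {{},{4}}, ...
Total comparable pairs: 211


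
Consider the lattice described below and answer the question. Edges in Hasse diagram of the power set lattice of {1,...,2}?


A cover relation a -< b holds when a < b with no c strictly between.
Cover relations:
  {} -< {1}
  {} -< {2}
  {1} -< {1,2}
  {2} -< {1,2}
Total: 4


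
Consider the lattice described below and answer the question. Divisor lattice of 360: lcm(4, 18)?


Join=lcm.
gcd(4,18)=2
lcm=36


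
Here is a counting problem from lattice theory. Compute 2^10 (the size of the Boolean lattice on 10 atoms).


Power set = 2^n.
2^10 = 1024


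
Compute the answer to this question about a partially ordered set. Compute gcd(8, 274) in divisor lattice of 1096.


In a divisor lattice, meet = gcd (greatest common divisor).
By Euclidean algorithm or factoring: gcd(8,274) = 2


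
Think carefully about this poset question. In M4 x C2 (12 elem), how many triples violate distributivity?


Distributive law: a ^ (b v c) = (a ^ b) v (a ^ c).
Check all 12^3 = 1728 ordered triples (a,b,c).
  e.g. a=(a1,0), b=(a2,0), c=(a3,0): lhs=(a1,0) != rhs=(0,0)
  e.g. a=(a1,0), b=(a2,0), c=(a3,1): lhs=(a1,0) != rhs=(0,0)
Total violating triples: 192
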